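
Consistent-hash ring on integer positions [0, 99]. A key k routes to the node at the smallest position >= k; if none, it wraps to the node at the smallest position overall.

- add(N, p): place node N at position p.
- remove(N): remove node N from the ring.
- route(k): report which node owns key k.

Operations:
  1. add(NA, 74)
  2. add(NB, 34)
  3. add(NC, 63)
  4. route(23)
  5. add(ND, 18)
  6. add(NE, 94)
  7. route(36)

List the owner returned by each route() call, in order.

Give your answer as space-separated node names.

Answer: NB NC

Derivation:
Op 1: add NA@74 -> ring=[74:NA]
Op 2: add NB@34 -> ring=[34:NB,74:NA]
Op 3: add NC@63 -> ring=[34:NB,63:NC,74:NA]
Op 4: route key 23: smallest pos >= 23 is 34 -> NB
Op 5: add ND@18 -> ring=[18:ND,34:NB,63:NC,74:NA]
Op 6: add NE@94 -> ring=[18:ND,34:NB,63:NC,74:NA,94:NE]
Op 7: route key 36: smallest pos >= 36 is 63 -> NC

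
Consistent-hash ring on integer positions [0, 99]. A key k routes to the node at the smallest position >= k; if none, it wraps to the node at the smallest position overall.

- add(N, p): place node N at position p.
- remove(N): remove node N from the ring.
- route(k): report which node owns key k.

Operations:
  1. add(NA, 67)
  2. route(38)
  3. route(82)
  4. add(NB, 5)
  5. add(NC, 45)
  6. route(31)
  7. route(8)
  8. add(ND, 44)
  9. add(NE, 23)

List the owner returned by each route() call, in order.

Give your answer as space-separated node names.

Op 1: add NA@67 -> ring=[67:NA]
Op 2: route key 38: smallest pos >= 38 is 67 -> NA
Op 3: route key 82: none >= 82, wrap to smallest pos 67 -> NA
Op 4: add NB@5 -> ring=[5:NB,67:NA]
Op 5: add NC@45 -> ring=[5:NB,45:NC,67:NA]
Op 6: route key 31: smallest pos >= 31 is 45 -> NC
Op 7: route key 8: smallest pos >= 8 is 45 -> NC
Op 8: add ND@44 -> ring=[5:NB,44:ND,45:NC,67:NA]
Op 9: add NE@23 -> ring=[5:NB,23:NE,44:ND,45:NC,67:NA]

Answer: NA NA NC NC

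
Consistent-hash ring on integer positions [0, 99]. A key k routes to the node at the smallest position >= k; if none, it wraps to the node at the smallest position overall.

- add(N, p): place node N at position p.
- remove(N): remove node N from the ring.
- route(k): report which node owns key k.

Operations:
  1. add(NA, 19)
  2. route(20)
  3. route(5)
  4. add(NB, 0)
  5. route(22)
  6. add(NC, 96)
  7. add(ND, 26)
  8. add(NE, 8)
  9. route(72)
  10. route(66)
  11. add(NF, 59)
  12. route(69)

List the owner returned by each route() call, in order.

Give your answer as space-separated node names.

Op 1: add NA@19 -> ring=[19:NA]
Op 2: route key 20: none >= 20, wrap to smallest pos 19 -> NA
Op 3: route key 5: smallest pos >= 5 is 19 -> NA
Op 4: add NB@0 -> ring=[0:NB,19:NA]
Op 5: route key 22: none >= 22, wrap to smallest pos 0 -> NB
Op 6: add NC@96 -> ring=[0:NB,19:NA,96:NC]
Op 7: add ND@26 -> ring=[0:NB,19:NA,26:ND,96:NC]
Op 8: add NE@8 -> ring=[0:NB,8:NE,19:NA,26:ND,96:NC]
Op 9: route key 72: smallest pos >= 72 is 96 -> NC
Op 10: route key 66: smallest pos >= 66 is 96 -> NC
Op 11: add NF@59 -> ring=[0:NB,8:NE,19:NA,26:ND,59:NF,96:NC]
Op 12: route key 69: smallest pos >= 69 is 96 -> NC

Answer: NA NA NB NC NC NC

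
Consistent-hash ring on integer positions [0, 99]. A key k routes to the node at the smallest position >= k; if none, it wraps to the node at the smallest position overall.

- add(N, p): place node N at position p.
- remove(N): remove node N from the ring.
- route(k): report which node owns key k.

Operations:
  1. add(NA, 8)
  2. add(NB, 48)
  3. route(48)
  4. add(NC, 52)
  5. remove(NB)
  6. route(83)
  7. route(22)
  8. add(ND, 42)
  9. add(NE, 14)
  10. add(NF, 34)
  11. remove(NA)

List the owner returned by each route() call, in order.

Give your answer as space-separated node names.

Op 1: add NA@8 -> ring=[8:NA]
Op 2: add NB@48 -> ring=[8:NA,48:NB]
Op 3: route key 48: smallest pos >= 48 is 48 -> NB
Op 4: add NC@52 -> ring=[8:NA,48:NB,52:NC]
Op 5: remove NB -> ring=[8:NA,52:NC]
Op 6: route key 83: none >= 83, wrap to smallest pos 8 -> NA
Op 7: route key 22: smallest pos >= 22 is 52 -> NC
Op 8: add ND@42 -> ring=[8:NA,42:ND,52:NC]
Op 9: add NE@14 -> ring=[8:NA,14:NE,42:ND,52:NC]
Op 10: add NF@34 -> ring=[8:NA,14:NE,34:NF,42:ND,52:NC]
Op 11: remove NA -> ring=[14:NE,34:NF,42:ND,52:NC]

Answer: NB NA NC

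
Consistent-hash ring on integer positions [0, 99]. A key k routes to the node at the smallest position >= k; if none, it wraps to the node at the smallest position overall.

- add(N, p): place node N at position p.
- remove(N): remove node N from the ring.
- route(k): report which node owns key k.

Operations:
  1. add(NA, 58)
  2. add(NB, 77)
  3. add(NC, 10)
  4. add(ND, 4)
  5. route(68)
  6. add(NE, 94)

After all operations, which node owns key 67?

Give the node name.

Op 1: add NA@58 -> ring=[58:NA]
Op 2: add NB@77 -> ring=[58:NA,77:NB]
Op 3: add NC@10 -> ring=[10:NC,58:NA,77:NB]
Op 4: add ND@4 -> ring=[4:ND,10:NC,58:NA,77:NB]
Op 5: route key 68: smallest pos >= 68 is 77 -> NB
Op 6: add NE@94 -> ring=[4:ND,10:NC,58:NA,77:NB,94:NE]
Final route key 67: smallest pos >= 67 is 77 -> NB

Answer: NB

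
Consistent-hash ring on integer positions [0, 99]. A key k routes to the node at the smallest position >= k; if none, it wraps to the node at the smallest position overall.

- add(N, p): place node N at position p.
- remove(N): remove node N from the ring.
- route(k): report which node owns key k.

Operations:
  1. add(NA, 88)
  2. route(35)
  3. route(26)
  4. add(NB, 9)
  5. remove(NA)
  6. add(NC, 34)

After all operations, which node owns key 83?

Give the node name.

Op 1: add NA@88 -> ring=[88:NA]
Op 2: route key 35: smallest pos >= 35 is 88 -> NA
Op 3: route key 26: smallest pos >= 26 is 88 -> NA
Op 4: add NB@9 -> ring=[9:NB,88:NA]
Op 5: remove NA -> ring=[9:NB]
Op 6: add NC@34 -> ring=[9:NB,34:NC]
Final route key 83: none >= 83, wrap to smallest pos 9 -> NB

Answer: NB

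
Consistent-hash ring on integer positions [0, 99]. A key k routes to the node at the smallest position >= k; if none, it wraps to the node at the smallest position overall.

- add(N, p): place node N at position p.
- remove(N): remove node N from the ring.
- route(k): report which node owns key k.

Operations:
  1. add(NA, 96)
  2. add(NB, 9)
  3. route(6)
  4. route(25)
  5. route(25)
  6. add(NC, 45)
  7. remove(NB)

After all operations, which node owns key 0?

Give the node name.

Op 1: add NA@96 -> ring=[96:NA]
Op 2: add NB@9 -> ring=[9:NB,96:NA]
Op 3: route key 6: smallest pos >= 6 is 9 -> NB
Op 4: route key 25: smallest pos >= 25 is 96 -> NA
Op 5: route key 25: smallest pos >= 25 is 96 -> NA
Op 6: add NC@45 -> ring=[9:NB,45:NC,96:NA]
Op 7: remove NB -> ring=[45:NC,96:NA]
Final route key 0: smallest pos >= 0 is 45 -> NC

Answer: NC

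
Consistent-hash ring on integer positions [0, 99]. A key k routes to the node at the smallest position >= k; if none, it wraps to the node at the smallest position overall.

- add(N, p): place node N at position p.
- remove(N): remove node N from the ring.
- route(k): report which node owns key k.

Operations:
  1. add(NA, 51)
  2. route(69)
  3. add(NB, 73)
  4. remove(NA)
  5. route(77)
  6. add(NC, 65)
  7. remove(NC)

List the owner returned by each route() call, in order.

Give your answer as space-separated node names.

Op 1: add NA@51 -> ring=[51:NA]
Op 2: route key 69: none >= 69, wrap to smallest pos 51 -> NA
Op 3: add NB@73 -> ring=[51:NA,73:NB]
Op 4: remove NA -> ring=[73:NB]
Op 5: route key 77: none >= 77, wrap to smallest pos 73 -> NB
Op 6: add NC@65 -> ring=[65:NC,73:NB]
Op 7: remove NC -> ring=[73:NB]

Answer: NA NB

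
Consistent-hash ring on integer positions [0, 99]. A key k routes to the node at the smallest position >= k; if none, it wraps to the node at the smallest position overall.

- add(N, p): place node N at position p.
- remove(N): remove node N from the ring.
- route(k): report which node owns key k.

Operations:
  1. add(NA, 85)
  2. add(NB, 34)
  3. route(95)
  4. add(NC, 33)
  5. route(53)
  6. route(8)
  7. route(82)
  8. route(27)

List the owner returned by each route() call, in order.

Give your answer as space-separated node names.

Op 1: add NA@85 -> ring=[85:NA]
Op 2: add NB@34 -> ring=[34:NB,85:NA]
Op 3: route key 95: none >= 95, wrap to smallest pos 34 -> NB
Op 4: add NC@33 -> ring=[33:NC,34:NB,85:NA]
Op 5: route key 53: smallest pos >= 53 is 85 -> NA
Op 6: route key 8: smallest pos >= 8 is 33 -> NC
Op 7: route key 82: smallest pos >= 82 is 85 -> NA
Op 8: route key 27: smallest pos >= 27 is 33 -> NC

Answer: NB NA NC NA NC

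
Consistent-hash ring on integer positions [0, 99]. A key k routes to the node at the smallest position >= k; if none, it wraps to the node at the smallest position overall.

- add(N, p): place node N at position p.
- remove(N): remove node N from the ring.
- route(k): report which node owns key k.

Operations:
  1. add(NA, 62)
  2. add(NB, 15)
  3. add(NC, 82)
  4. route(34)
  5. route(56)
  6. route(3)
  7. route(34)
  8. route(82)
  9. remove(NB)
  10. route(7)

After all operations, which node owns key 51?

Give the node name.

Op 1: add NA@62 -> ring=[62:NA]
Op 2: add NB@15 -> ring=[15:NB,62:NA]
Op 3: add NC@82 -> ring=[15:NB,62:NA,82:NC]
Op 4: route key 34: smallest pos >= 34 is 62 -> NA
Op 5: route key 56: smallest pos >= 56 is 62 -> NA
Op 6: route key 3: smallest pos >= 3 is 15 -> NB
Op 7: route key 34: smallest pos >= 34 is 62 -> NA
Op 8: route key 82: smallest pos >= 82 is 82 -> NC
Op 9: remove NB -> ring=[62:NA,82:NC]
Op 10: route key 7: smallest pos >= 7 is 62 -> NA
Final route key 51: smallest pos >= 51 is 62 -> NA

Answer: NA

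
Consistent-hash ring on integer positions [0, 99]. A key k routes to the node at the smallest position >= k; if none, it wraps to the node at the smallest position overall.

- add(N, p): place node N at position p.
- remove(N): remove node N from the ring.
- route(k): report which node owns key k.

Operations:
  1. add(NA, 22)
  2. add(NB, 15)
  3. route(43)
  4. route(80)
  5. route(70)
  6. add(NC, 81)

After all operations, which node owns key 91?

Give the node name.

Answer: NB

Derivation:
Op 1: add NA@22 -> ring=[22:NA]
Op 2: add NB@15 -> ring=[15:NB,22:NA]
Op 3: route key 43: none >= 43, wrap to smallest pos 15 -> NB
Op 4: route key 80: none >= 80, wrap to smallest pos 15 -> NB
Op 5: route key 70: none >= 70, wrap to smallest pos 15 -> NB
Op 6: add NC@81 -> ring=[15:NB,22:NA,81:NC]
Final route key 91: none >= 91, wrap to smallest pos 15 -> NB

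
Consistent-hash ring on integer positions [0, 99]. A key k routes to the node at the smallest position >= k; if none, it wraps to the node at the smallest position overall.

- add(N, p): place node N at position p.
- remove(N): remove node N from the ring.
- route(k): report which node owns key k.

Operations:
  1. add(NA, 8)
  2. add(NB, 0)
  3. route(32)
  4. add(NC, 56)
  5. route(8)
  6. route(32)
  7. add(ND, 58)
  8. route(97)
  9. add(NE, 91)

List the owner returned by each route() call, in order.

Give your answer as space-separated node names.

Answer: NB NA NC NB

Derivation:
Op 1: add NA@8 -> ring=[8:NA]
Op 2: add NB@0 -> ring=[0:NB,8:NA]
Op 3: route key 32: none >= 32, wrap to smallest pos 0 -> NB
Op 4: add NC@56 -> ring=[0:NB,8:NA,56:NC]
Op 5: route key 8: smallest pos >= 8 is 8 -> NA
Op 6: route key 32: smallest pos >= 32 is 56 -> NC
Op 7: add ND@58 -> ring=[0:NB,8:NA,56:NC,58:ND]
Op 8: route key 97: none >= 97, wrap to smallest pos 0 -> NB
Op 9: add NE@91 -> ring=[0:NB,8:NA,56:NC,58:ND,91:NE]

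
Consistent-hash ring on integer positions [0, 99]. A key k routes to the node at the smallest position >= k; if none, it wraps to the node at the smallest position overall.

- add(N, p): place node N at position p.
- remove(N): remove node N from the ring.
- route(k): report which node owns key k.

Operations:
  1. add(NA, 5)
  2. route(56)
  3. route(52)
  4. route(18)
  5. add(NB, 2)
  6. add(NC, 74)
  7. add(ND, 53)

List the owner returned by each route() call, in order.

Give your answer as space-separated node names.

Op 1: add NA@5 -> ring=[5:NA]
Op 2: route key 56: none >= 56, wrap to smallest pos 5 -> NA
Op 3: route key 52: none >= 52, wrap to smallest pos 5 -> NA
Op 4: route key 18: none >= 18, wrap to smallest pos 5 -> NA
Op 5: add NB@2 -> ring=[2:NB,5:NA]
Op 6: add NC@74 -> ring=[2:NB,5:NA,74:NC]
Op 7: add ND@53 -> ring=[2:NB,5:NA,53:ND,74:NC]

Answer: NA NA NA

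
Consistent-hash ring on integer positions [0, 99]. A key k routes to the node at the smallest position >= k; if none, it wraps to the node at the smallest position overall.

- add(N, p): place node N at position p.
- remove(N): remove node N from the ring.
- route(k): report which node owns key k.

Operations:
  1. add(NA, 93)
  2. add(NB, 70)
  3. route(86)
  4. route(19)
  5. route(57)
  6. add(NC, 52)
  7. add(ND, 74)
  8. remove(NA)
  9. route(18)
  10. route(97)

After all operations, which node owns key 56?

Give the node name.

Answer: NB

Derivation:
Op 1: add NA@93 -> ring=[93:NA]
Op 2: add NB@70 -> ring=[70:NB,93:NA]
Op 3: route key 86: smallest pos >= 86 is 93 -> NA
Op 4: route key 19: smallest pos >= 19 is 70 -> NB
Op 5: route key 57: smallest pos >= 57 is 70 -> NB
Op 6: add NC@52 -> ring=[52:NC,70:NB,93:NA]
Op 7: add ND@74 -> ring=[52:NC,70:NB,74:ND,93:NA]
Op 8: remove NA -> ring=[52:NC,70:NB,74:ND]
Op 9: route key 18: smallest pos >= 18 is 52 -> NC
Op 10: route key 97: none >= 97, wrap to smallest pos 52 -> NC
Final route key 56: smallest pos >= 56 is 70 -> NB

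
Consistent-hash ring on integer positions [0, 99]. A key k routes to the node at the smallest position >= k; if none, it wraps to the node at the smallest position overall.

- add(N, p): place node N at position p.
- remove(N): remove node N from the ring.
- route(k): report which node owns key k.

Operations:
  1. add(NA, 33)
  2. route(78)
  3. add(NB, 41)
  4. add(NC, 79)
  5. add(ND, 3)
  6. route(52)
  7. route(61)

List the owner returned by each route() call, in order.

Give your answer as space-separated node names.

Op 1: add NA@33 -> ring=[33:NA]
Op 2: route key 78: none >= 78, wrap to smallest pos 33 -> NA
Op 3: add NB@41 -> ring=[33:NA,41:NB]
Op 4: add NC@79 -> ring=[33:NA,41:NB,79:NC]
Op 5: add ND@3 -> ring=[3:ND,33:NA,41:NB,79:NC]
Op 6: route key 52: smallest pos >= 52 is 79 -> NC
Op 7: route key 61: smallest pos >= 61 is 79 -> NC

Answer: NA NC NC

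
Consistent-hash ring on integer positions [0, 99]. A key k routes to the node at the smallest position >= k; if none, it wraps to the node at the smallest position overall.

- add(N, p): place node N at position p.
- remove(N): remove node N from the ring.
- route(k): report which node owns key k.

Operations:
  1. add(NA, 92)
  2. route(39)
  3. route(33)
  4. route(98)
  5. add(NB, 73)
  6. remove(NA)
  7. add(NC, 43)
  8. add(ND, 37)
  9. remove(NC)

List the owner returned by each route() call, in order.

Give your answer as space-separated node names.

Answer: NA NA NA

Derivation:
Op 1: add NA@92 -> ring=[92:NA]
Op 2: route key 39: smallest pos >= 39 is 92 -> NA
Op 3: route key 33: smallest pos >= 33 is 92 -> NA
Op 4: route key 98: none >= 98, wrap to smallest pos 92 -> NA
Op 5: add NB@73 -> ring=[73:NB,92:NA]
Op 6: remove NA -> ring=[73:NB]
Op 7: add NC@43 -> ring=[43:NC,73:NB]
Op 8: add ND@37 -> ring=[37:ND,43:NC,73:NB]
Op 9: remove NC -> ring=[37:ND,73:NB]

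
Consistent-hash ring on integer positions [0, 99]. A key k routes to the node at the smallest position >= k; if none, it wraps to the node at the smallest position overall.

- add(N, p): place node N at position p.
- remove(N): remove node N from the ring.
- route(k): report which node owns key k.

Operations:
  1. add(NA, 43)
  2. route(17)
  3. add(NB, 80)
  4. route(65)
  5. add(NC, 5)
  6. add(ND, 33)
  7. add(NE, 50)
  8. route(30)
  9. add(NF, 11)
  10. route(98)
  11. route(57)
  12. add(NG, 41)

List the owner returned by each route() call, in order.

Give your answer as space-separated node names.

Answer: NA NB ND NC NB

Derivation:
Op 1: add NA@43 -> ring=[43:NA]
Op 2: route key 17: smallest pos >= 17 is 43 -> NA
Op 3: add NB@80 -> ring=[43:NA,80:NB]
Op 4: route key 65: smallest pos >= 65 is 80 -> NB
Op 5: add NC@5 -> ring=[5:NC,43:NA,80:NB]
Op 6: add ND@33 -> ring=[5:NC,33:ND,43:NA,80:NB]
Op 7: add NE@50 -> ring=[5:NC,33:ND,43:NA,50:NE,80:NB]
Op 8: route key 30: smallest pos >= 30 is 33 -> ND
Op 9: add NF@11 -> ring=[5:NC,11:NF,33:ND,43:NA,50:NE,80:NB]
Op 10: route key 98: none >= 98, wrap to smallest pos 5 -> NC
Op 11: route key 57: smallest pos >= 57 is 80 -> NB
Op 12: add NG@41 -> ring=[5:NC,11:NF,33:ND,41:NG,43:NA,50:NE,80:NB]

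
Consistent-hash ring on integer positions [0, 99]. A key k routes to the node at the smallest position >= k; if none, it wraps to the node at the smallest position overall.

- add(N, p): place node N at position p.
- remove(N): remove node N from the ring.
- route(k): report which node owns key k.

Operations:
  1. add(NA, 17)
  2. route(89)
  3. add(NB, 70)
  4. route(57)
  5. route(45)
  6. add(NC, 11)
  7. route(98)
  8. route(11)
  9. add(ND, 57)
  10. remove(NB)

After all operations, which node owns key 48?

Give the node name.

Answer: ND

Derivation:
Op 1: add NA@17 -> ring=[17:NA]
Op 2: route key 89: none >= 89, wrap to smallest pos 17 -> NA
Op 3: add NB@70 -> ring=[17:NA,70:NB]
Op 4: route key 57: smallest pos >= 57 is 70 -> NB
Op 5: route key 45: smallest pos >= 45 is 70 -> NB
Op 6: add NC@11 -> ring=[11:NC,17:NA,70:NB]
Op 7: route key 98: none >= 98, wrap to smallest pos 11 -> NC
Op 8: route key 11: smallest pos >= 11 is 11 -> NC
Op 9: add ND@57 -> ring=[11:NC,17:NA,57:ND,70:NB]
Op 10: remove NB -> ring=[11:NC,17:NA,57:ND]
Final route key 48: smallest pos >= 48 is 57 -> ND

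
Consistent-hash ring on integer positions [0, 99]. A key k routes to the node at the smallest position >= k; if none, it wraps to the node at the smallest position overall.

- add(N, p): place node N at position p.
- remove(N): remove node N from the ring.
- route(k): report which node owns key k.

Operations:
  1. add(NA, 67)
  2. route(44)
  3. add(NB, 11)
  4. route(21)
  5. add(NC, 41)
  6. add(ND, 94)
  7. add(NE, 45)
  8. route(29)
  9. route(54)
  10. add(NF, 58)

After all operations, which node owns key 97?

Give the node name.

Answer: NB

Derivation:
Op 1: add NA@67 -> ring=[67:NA]
Op 2: route key 44: smallest pos >= 44 is 67 -> NA
Op 3: add NB@11 -> ring=[11:NB,67:NA]
Op 4: route key 21: smallest pos >= 21 is 67 -> NA
Op 5: add NC@41 -> ring=[11:NB,41:NC,67:NA]
Op 6: add ND@94 -> ring=[11:NB,41:NC,67:NA,94:ND]
Op 7: add NE@45 -> ring=[11:NB,41:NC,45:NE,67:NA,94:ND]
Op 8: route key 29: smallest pos >= 29 is 41 -> NC
Op 9: route key 54: smallest pos >= 54 is 67 -> NA
Op 10: add NF@58 -> ring=[11:NB,41:NC,45:NE,58:NF,67:NA,94:ND]
Final route key 97: none >= 97, wrap to smallest pos 11 -> NB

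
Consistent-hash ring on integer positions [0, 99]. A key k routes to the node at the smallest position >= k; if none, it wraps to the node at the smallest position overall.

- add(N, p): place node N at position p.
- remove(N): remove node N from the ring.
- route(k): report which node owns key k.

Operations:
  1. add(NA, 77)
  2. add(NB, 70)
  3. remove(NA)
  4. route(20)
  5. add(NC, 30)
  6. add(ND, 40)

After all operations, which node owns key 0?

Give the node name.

Op 1: add NA@77 -> ring=[77:NA]
Op 2: add NB@70 -> ring=[70:NB,77:NA]
Op 3: remove NA -> ring=[70:NB]
Op 4: route key 20: smallest pos >= 20 is 70 -> NB
Op 5: add NC@30 -> ring=[30:NC,70:NB]
Op 6: add ND@40 -> ring=[30:NC,40:ND,70:NB]
Final route key 0: smallest pos >= 0 is 30 -> NC

Answer: NC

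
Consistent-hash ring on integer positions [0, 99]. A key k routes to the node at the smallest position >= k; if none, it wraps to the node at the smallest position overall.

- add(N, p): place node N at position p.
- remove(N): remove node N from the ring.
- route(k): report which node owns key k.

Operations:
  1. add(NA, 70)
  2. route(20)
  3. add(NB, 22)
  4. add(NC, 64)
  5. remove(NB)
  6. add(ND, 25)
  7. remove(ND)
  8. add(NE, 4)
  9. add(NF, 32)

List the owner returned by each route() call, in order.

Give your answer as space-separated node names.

Op 1: add NA@70 -> ring=[70:NA]
Op 2: route key 20: smallest pos >= 20 is 70 -> NA
Op 3: add NB@22 -> ring=[22:NB,70:NA]
Op 4: add NC@64 -> ring=[22:NB,64:NC,70:NA]
Op 5: remove NB -> ring=[64:NC,70:NA]
Op 6: add ND@25 -> ring=[25:ND,64:NC,70:NA]
Op 7: remove ND -> ring=[64:NC,70:NA]
Op 8: add NE@4 -> ring=[4:NE,64:NC,70:NA]
Op 9: add NF@32 -> ring=[4:NE,32:NF,64:NC,70:NA]

Answer: NA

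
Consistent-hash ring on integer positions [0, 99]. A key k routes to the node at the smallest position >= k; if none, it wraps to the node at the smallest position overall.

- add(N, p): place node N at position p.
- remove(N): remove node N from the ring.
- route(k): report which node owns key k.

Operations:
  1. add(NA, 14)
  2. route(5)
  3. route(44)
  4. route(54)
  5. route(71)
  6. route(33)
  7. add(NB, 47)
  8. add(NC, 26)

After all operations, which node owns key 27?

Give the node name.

Answer: NB

Derivation:
Op 1: add NA@14 -> ring=[14:NA]
Op 2: route key 5: smallest pos >= 5 is 14 -> NA
Op 3: route key 44: none >= 44, wrap to smallest pos 14 -> NA
Op 4: route key 54: none >= 54, wrap to smallest pos 14 -> NA
Op 5: route key 71: none >= 71, wrap to smallest pos 14 -> NA
Op 6: route key 33: none >= 33, wrap to smallest pos 14 -> NA
Op 7: add NB@47 -> ring=[14:NA,47:NB]
Op 8: add NC@26 -> ring=[14:NA,26:NC,47:NB]
Final route key 27: smallest pos >= 27 is 47 -> NB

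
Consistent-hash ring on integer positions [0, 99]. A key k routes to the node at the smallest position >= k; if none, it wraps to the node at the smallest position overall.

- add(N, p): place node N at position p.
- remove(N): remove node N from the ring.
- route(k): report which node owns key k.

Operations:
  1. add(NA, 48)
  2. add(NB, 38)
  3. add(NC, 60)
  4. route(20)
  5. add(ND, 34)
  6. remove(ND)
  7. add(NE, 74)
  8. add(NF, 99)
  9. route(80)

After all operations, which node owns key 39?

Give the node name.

Op 1: add NA@48 -> ring=[48:NA]
Op 2: add NB@38 -> ring=[38:NB,48:NA]
Op 3: add NC@60 -> ring=[38:NB,48:NA,60:NC]
Op 4: route key 20: smallest pos >= 20 is 38 -> NB
Op 5: add ND@34 -> ring=[34:ND,38:NB,48:NA,60:NC]
Op 6: remove ND -> ring=[38:NB,48:NA,60:NC]
Op 7: add NE@74 -> ring=[38:NB,48:NA,60:NC,74:NE]
Op 8: add NF@99 -> ring=[38:NB,48:NA,60:NC,74:NE,99:NF]
Op 9: route key 80: smallest pos >= 80 is 99 -> NF
Final route key 39: smallest pos >= 39 is 48 -> NA

Answer: NA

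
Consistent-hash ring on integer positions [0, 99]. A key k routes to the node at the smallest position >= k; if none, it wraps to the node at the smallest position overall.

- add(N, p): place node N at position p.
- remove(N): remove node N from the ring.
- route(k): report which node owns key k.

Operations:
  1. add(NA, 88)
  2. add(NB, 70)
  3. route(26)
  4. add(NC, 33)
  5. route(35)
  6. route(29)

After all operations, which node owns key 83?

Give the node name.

Op 1: add NA@88 -> ring=[88:NA]
Op 2: add NB@70 -> ring=[70:NB,88:NA]
Op 3: route key 26: smallest pos >= 26 is 70 -> NB
Op 4: add NC@33 -> ring=[33:NC,70:NB,88:NA]
Op 5: route key 35: smallest pos >= 35 is 70 -> NB
Op 6: route key 29: smallest pos >= 29 is 33 -> NC
Final route key 83: smallest pos >= 83 is 88 -> NA

Answer: NA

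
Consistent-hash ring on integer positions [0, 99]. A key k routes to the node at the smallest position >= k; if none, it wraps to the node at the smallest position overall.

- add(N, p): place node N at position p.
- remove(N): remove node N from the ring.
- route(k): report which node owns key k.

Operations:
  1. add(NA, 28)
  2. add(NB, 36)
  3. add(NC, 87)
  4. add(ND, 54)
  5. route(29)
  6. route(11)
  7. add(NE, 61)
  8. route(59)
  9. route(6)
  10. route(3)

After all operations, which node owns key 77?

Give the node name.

Op 1: add NA@28 -> ring=[28:NA]
Op 2: add NB@36 -> ring=[28:NA,36:NB]
Op 3: add NC@87 -> ring=[28:NA,36:NB,87:NC]
Op 4: add ND@54 -> ring=[28:NA,36:NB,54:ND,87:NC]
Op 5: route key 29: smallest pos >= 29 is 36 -> NB
Op 6: route key 11: smallest pos >= 11 is 28 -> NA
Op 7: add NE@61 -> ring=[28:NA,36:NB,54:ND,61:NE,87:NC]
Op 8: route key 59: smallest pos >= 59 is 61 -> NE
Op 9: route key 6: smallest pos >= 6 is 28 -> NA
Op 10: route key 3: smallest pos >= 3 is 28 -> NA
Final route key 77: smallest pos >= 77 is 87 -> NC

Answer: NC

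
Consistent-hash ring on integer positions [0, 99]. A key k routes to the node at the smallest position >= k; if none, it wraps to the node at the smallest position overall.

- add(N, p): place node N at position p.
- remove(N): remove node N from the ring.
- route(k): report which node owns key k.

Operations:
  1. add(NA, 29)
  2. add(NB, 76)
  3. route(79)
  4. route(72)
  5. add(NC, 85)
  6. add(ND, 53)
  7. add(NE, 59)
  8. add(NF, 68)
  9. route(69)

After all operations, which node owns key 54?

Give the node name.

Answer: NE

Derivation:
Op 1: add NA@29 -> ring=[29:NA]
Op 2: add NB@76 -> ring=[29:NA,76:NB]
Op 3: route key 79: none >= 79, wrap to smallest pos 29 -> NA
Op 4: route key 72: smallest pos >= 72 is 76 -> NB
Op 5: add NC@85 -> ring=[29:NA,76:NB,85:NC]
Op 6: add ND@53 -> ring=[29:NA,53:ND,76:NB,85:NC]
Op 7: add NE@59 -> ring=[29:NA,53:ND,59:NE,76:NB,85:NC]
Op 8: add NF@68 -> ring=[29:NA,53:ND,59:NE,68:NF,76:NB,85:NC]
Op 9: route key 69: smallest pos >= 69 is 76 -> NB
Final route key 54: smallest pos >= 54 is 59 -> NE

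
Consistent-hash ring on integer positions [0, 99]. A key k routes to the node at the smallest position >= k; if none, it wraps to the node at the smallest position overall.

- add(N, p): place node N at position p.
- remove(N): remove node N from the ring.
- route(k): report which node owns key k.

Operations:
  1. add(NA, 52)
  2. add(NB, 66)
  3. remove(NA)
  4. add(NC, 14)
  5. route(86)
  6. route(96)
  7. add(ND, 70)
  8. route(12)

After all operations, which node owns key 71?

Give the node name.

Op 1: add NA@52 -> ring=[52:NA]
Op 2: add NB@66 -> ring=[52:NA,66:NB]
Op 3: remove NA -> ring=[66:NB]
Op 4: add NC@14 -> ring=[14:NC,66:NB]
Op 5: route key 86: none >= 86, wrap to smallest pos 14 -> NC
Op 6: route key 96: none >= 96, wrap to smallest pos 14 -> NC
Op 7: add ND@70 -> ring=[14:NC,66:NB,70:ND]
Op 8: route key 12: smallest pos >= 12 is 14 -> NC
Final route key 71: none >= 71, wrap to smallest pos 14 -> NC

Answer: NC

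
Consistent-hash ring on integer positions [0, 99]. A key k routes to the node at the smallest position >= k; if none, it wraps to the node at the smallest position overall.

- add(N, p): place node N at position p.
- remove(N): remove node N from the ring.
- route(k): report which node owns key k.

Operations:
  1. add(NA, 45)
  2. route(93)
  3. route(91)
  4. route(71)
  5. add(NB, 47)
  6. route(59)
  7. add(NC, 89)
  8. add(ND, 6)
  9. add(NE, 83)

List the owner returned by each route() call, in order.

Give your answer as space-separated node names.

Op 1: add NA@45 -> ring=[45:NA]
Op 2: route key 93: none >= 93, wrap to smallest pos 45 -> NA
Op 3: route key 91: none >= 91, wrap to smallest pos 45 -> NA
Op 4: route key 71: none >= 71, wrap to smallest pos 45 -> NA
Op 5: add NB@47 -> ring=[45:NA,47:NB]
Op 6: route key 59: none >= 59, wrap to smallest pos 45 -> NA
Op 7: add NC@89 -> ring=[45:NA,47:NB,89:NC]
Op 8: add ND@6 -> ring=[6:ND,45:NA,47:NB,89:NC]
Op 9: add NE@83 -> ring=[6:ND,45:NA,47:NB,83:NE,89:NC]

Answer: NA NA NA NA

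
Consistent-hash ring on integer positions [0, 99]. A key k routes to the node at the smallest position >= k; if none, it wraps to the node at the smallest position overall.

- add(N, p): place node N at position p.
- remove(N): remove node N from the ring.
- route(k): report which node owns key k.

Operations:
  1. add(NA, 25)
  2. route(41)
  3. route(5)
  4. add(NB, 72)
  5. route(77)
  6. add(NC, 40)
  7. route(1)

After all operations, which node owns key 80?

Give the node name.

Op 1: add NA@25 -> ring=[25:NA]
Op 2: route key 41: none >= 41, wrap to smallest pos 25 -> NA
Op 3: route key 5: smallest pos >= 5 is 25 -> NA
Op 4: add NB@72 -> ring=[25:NA,72:NB]
Op 5: route key 77: none >= 77, wrap to smallest pos 25 -> NA
Op 6: add NC@40 -> ring=[25:NA,40:NC,72:NB]
Op 7: route key 1: smallest pos >= 1 is 25 -> NA
Final route key 80: none >= 80, wrap to smallest pos 25 -> NA

Answer: NA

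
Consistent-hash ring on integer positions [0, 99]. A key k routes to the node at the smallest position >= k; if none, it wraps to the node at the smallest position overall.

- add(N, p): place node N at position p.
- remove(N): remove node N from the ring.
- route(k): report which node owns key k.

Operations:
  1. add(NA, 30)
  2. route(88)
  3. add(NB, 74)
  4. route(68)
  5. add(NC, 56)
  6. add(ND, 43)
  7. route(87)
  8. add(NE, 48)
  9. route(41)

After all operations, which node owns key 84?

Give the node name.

Answer: NA

Derivation:
Op 1: add NA@30 -> ring=[30:NA]
Op 2: route key 88: none >= 88, wrap to smallest pos 30 -> NA
Op 3: add NB@74 -> ring=[30:NA,74:NB]
Op 4: route key 68: smallest pos >= 68 is 74 -> NB
Op 5: add NC@56 -> ring=[30:NA,56:NC,74:NB]
Op 6: add ND@43 -> ring=[30:NA,43:ND,56:NC,74:NB]
Op 7: route key 87: none >= 87, wrap to smallest pos 30 -> NA
Op 8: add NE@48 -> ring=[30:NA,43:ND,48:NE,56:NC,74:NB]
Op 9: route key 41: smallest pos >= 41 is 43 -> ND
Final route key 84: none >= 84, wrap to smallest pos 30 -> NA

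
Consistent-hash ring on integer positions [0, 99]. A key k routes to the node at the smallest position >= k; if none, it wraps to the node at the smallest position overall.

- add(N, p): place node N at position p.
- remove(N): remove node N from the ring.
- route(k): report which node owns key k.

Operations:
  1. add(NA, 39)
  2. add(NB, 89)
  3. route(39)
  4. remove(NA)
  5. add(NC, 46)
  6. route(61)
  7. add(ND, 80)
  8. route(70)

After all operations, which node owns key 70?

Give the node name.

Answer: ND

Derivation:
Op 1: add NA@39 -> ring=[39:NA]
Op 2: add NB@89 -> ring=[39:NA,89:NB]
Op 3: route key 39: smallest pos >= 39 is 39 -> NA
Op 4: remove NA -> ring=[89:NB]
Op 5: add NC@46 -> ring=[46:NC,89:NB]
Op 6: route key 61: smallest pos >= 61 is 89 -> NB
Op 7: add ND@80 -> ring=[46:NC,80:ND,89:NB]
Op 8: route key 70: smallest pos >= 70 is 80 -> ND
Final route key 70: smallest pos >= 70 is 80 -> ND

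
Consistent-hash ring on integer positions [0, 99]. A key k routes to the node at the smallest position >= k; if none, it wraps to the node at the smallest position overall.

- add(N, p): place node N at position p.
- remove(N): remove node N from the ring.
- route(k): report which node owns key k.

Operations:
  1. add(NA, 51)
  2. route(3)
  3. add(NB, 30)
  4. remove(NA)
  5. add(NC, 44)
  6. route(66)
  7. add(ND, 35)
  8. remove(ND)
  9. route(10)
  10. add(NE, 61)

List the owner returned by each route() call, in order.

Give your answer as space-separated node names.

Answer: NA NB NB

Derivation:
Op 1: add NA@51 -> ring=[51:NA]
Op 2: route key 3: smallest pos >= 3 is 51 -> NA
Op 3: add NB@30 -> ring=[30:NB,51:NA]
Op 4: remove NA -> ring=[30:NB]
Op 5: add NC@44 -> ring=[30:NB,44:NC]
Op 6: route key 66: none >= 66, wrap to smallest pos 30 -> NB
Op 7: add ND@35 -> ring=[30:NB,35:ND,44:NC]
Op 8: remove ND -> ring=[30:NB,44:NC]
Op 9: route key 10: smallest pos >= 10 is 30 -> NB
Op 10: add NE@61 -> ring=[30:NB,44:NC,61:NE]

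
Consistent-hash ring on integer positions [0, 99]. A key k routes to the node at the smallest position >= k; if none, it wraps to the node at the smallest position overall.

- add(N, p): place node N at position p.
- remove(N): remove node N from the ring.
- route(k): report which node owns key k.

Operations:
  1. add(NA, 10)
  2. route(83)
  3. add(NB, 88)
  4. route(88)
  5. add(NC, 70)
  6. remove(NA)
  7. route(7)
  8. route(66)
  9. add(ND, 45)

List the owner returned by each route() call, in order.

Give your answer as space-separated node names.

Op 1: add NA@10 -> ring=[10:NA]
Op 2: route key 83: none >= 83, wrap to smallest pos 10 -> NA
Op 3: add NB@88 -> ring=[10:NA,88:NB]
Op 4: route key 88: smallest pos >= 88 is 88 -> NB
Op 5: add NC@70 -> ring=[10:NA,70:NC,88:NB]
Op 6: remove NA -> ring=[70:NC,88:NB]
Op 7: route key 7: smallest pos >= 7 is 70 -> NC
Op 8: route key 66: smallest pos >= 66 is 70 -> NC
Op 9: add ND@45 -> ring=[45:ND,70:NC,88:NB]

Answer: NA NB NC NC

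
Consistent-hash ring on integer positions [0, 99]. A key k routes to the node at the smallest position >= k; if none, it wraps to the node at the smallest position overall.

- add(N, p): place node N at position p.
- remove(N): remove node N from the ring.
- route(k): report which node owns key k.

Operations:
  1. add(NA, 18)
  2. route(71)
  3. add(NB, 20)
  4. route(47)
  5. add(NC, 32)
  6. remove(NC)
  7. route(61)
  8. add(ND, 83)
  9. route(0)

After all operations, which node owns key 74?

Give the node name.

Answer: ND

Derivation:
Op 1: add NA@18 -> ring=[18:NA]
Op 2: route key 71: none >= 71, wrap to smallest pos 18 -> NA
Op 3: add NB@20 -> ring=[18:NA,20:NB]
Op 4: route key 47: none >= 47, wrap to smallest pos 18 -> NA
Op 5: add NC@32 -> ring=[18:NA,20:NB,32:NC]
Op 6: remove NC -> ring=[18:NA,20:NB]
Op 7: route key 61: none >= 61, wrap to smallest pos 18 -> NA
Op 8: add ND@83 -> ring=[18:NA,20:NB,83:ND]
Op 9: route key 0: smallest pos >= 0 is 18 -> NA
Final route key 74: smallest pos >= 74 is 83 -> ND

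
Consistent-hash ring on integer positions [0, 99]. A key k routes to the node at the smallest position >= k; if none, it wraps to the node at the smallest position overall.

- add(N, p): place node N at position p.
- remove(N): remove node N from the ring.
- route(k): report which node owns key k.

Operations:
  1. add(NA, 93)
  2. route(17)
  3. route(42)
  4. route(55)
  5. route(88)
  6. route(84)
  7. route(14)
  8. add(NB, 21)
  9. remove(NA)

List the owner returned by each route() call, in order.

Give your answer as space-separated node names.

Answer: NA NA NA NA NA NA

Derivation:
Op 1: add NA@93 -> ring=[93:NA]
Op 2: route key 17: smallest pos >= 17 is 93 -> NA
Op 3: route key 42: smallest pos >= 42 is 93 -> NA
Op 4: route key 55: smallest pos >= 55 is 93 -> NA
Op 5: route key 88: smallest pos >= 88 is 93 -> NA
Op 6: route key 84: smallest pos >= 84 is 93 -> NA
Op 7: route key 14: smallest pos >= 14 is 93 -> NA
Op 8: add NB@21 -> ring=[21:NB,93:NA]
Op 9: remove NA -> ring=[21:NB]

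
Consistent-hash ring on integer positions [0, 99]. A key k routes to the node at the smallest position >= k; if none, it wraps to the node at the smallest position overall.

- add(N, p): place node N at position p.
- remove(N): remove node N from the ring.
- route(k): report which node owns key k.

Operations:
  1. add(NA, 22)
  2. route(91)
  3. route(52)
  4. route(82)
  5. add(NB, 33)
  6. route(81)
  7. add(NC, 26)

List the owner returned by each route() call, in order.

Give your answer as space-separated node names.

Op 1: add NA@22 -> ring=[22:NA]
Op 2: route key 91: none >= 91, wrap to smallest pos 22 -> NA
Op 3: route key 52: none >= 52, wrap to smallest pos 22 -> NA
Op 4: route key 82: none >= 82, wrap to smallest pos 22 -> NA
Op 5: add NB@33 -> ring=[22:NA,33:NB]
Op 6: route key 81: none >= 81, wrap to smallest pos 22 -> NA
Op 7: add NC@26 -> ring=[22:NA,26:NC,33:NB]

Answer: NA NA NA NA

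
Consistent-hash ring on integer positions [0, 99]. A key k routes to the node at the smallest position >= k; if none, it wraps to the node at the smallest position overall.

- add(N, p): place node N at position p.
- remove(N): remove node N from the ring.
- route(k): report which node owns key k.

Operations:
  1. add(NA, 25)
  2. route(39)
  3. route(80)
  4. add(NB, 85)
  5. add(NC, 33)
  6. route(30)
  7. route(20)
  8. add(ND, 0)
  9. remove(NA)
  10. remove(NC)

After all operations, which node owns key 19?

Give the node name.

Op 1: add NA@25 -> ring=[25:NA]
Op 2: route key 39: none >= 39, wrap to smallest pos 25 -> NA
Op 3: route key 80: none >= 80, wrap to smallest pos 25 -> NA
Op 4: add NB@85 -> ring=[25:NA,85:NB]
Op 5: add NC@33 -> ring=[25:NA,33:NC,85:NB]
Op 6: route key 30: smallest pos >= 30 is 33 -> NC
Op 7: route key 20: smallest pos >= 20 is 25 -> NA
Op 8: add ND@0 -> ring=[0:ND,25:NA,33:NC,85:NB]
Op 9: remove NA -> ring=[0:ND,33:NC,85:NB]
Op 10: remove NC -> ring=[0:ND,85:NB]
Final route key 19: smallest pos >= 19 is 85 -> NB

Answer: NB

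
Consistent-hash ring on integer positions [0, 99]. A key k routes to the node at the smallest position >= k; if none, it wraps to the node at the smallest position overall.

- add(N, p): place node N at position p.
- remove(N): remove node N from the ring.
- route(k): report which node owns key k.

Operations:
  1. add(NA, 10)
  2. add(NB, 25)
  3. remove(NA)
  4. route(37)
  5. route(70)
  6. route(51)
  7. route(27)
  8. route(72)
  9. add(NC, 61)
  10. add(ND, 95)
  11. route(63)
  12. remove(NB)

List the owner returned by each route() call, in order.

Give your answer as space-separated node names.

Answer: NB NB NB NB NB ND

Derivation:
Op 1: add NA@10 -> ring=[10:NA]
Op 2: add NB@25 -> ring=[10:NA,25:NB]
Op 3: remove NA -> ring=[25:NB]
Op 4: route key 37: none >= 37, wrap to smallest pos 25 -> NB
Op 5: route key 70: none >= 70, wrap to smallest pos 25 -> NB
Op 6: route key 51: none >= 51, wrap to smallest pos 25 -> NB
Op 7: route key 27: none >= 27, wrap to smallest pos 25 -> NB
Op 8: route key 72: none >= 72, wrap to smallest pos 25 -> NB
Op 9: add NC@61 -> ring=[25:NB,61:NC]
Op 10: add ND@95 -> ring=[25:NB,61:NC,95:ND]
Op 11: route key 63: smallest pos >= 63 is 95 -> ND
Op 12: remove NB -> ring=[61:NC,95:ND]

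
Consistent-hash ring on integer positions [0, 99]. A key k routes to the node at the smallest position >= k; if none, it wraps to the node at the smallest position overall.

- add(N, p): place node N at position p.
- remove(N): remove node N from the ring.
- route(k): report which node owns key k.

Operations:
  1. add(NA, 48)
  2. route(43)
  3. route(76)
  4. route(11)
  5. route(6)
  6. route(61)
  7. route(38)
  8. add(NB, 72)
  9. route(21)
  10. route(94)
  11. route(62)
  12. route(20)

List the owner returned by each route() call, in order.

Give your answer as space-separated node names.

Op 1: add NA@48 -> ring=[48:NA]
Op 2: route key 43: smallest pos >= 43 is 48 -> NA
Op 3: route key 76: none >= 76, wrap to smallest pos 48 -> NA
Op 4: route key 11: smallest pos >= 11 is 48 -> NA
Op 5: route key 6: smallest pos >= 6 is 48 -> NA
Op 6: route key 61: none >= 61, wrap to smallest pos 48 -> NA
Op 7: route key 38: smallest pos >= 38 is 48 -> NA
Op 8: add NB@72 -> ring=[48:NA,72:NB]
Op 9: route key 21: smallest pos >= 21 is 48 -> NA
Op 10: route key 94: none >= 94, wrap to smallest pos 48 -> NA
Op 11: route key 62: smallest pos >= 62 is 72 -> NB
Op 12: route key 20: smallest pos >= 20 is 48 -> NA

Answer: NA NA NA NA NA NA NA NA NB NA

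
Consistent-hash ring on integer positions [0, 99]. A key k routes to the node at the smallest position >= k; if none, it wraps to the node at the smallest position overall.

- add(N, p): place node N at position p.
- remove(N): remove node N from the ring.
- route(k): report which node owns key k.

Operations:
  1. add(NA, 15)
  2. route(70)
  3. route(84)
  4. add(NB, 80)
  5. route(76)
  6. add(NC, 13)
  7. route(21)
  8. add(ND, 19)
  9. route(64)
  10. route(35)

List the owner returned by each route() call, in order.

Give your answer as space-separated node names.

Answer: NA NA NB NB NB NB

Derivation:
Op 1: add NA@15 -> ring=[15:NA]
Op 2: route key 70: none >= 70, wrap to smallest pos 15 -> NA
Op 3: route key 84: none >= 84, wrap to smallest pos 15 -> NA
Op 4: add NB@80 -> ring=[15:NA,80:NB]
Op 5: route key 76: smallest pos >= 76 is 80 -> NB
Op 6: add NC@13 -> ring=[13:NC,15:NA,80:NB]
Op 7: route key 21: smallest pos >= 21 is 80 -> NB
Op 8: add ND@19 -> ring=[13:NC,15:NA,19:ND,80:NB]
Op 9: route key 64: smallest pos >= 64 is 80 -> NB
Op 10: route key 35: smallest pos >= 35 is 80 -> NB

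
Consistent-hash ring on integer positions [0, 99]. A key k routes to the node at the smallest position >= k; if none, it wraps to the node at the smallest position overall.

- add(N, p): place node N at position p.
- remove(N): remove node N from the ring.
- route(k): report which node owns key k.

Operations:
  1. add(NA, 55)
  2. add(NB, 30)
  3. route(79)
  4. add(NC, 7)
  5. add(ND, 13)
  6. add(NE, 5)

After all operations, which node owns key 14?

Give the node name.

Op 1: add NA@55 -> ring=[55:NA]
Op 2: add NB@30 -> ring=[30:NB,55:NA]
Op 3: route key 79: none >= 79, wrap to smallest pos 30 -> NB
Op 4: add NC@7 -> ring=[7:NC,30:NB,55:NA]
Op 5: add ND@13 -> ring=[7:NC,13:ND,30:NB,55:NA]
Op 6: add NE@5 -> ring=[5:NE,7:NC,13:ND,30:NB,55:NA]
Final route key 14: smallest pos >= 14 is 30 -> NB

Answer: NB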